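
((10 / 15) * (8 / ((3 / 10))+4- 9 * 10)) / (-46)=178 / 207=0.86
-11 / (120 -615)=1 / 45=0.02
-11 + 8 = -3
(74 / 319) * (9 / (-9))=-74 / 319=-0.23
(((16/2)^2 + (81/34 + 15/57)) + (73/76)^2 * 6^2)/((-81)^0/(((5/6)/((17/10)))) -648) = -2918275/18877412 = -0.15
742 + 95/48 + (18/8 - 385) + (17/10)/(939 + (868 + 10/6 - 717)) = 283927349/786000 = 361.23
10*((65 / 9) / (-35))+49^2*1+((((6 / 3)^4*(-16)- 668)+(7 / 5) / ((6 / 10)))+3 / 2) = 186325 / 126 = 1478.77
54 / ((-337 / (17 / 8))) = -459 / 1348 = -0.34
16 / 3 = 5.33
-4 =-4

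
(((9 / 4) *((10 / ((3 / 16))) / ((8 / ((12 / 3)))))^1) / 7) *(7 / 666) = 10 / 111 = 0.09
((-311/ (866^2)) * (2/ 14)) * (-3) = 933/ 5249692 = 0.00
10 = 10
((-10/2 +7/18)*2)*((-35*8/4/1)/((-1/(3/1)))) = -5810/3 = -1936.67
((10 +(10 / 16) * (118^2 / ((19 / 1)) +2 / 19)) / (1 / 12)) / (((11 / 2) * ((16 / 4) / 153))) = 16328925 / 418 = 39064.41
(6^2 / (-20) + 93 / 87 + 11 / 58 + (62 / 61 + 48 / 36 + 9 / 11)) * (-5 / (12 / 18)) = -1533289 / 77836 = -19.70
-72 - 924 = -996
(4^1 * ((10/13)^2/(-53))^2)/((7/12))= 480000/561594943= 0.00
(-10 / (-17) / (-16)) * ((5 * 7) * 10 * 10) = -4375 / 34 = -128.68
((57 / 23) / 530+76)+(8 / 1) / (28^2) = 22702224 / 298655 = 76.01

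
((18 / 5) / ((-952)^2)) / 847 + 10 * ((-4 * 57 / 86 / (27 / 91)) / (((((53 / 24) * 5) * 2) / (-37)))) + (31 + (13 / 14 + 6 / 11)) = 2390415770000653 / 13120877948640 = 182.18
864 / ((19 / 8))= 6912 / 19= 363.79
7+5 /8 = 61 /8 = 7.62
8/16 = 1/2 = 0.50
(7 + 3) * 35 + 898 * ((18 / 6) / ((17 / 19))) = 57136 / 17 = 3360.94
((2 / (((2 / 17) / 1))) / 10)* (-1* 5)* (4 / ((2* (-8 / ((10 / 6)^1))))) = 3.54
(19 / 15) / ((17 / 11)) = 209 / 255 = 0.82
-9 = -9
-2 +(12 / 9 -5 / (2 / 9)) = -139 / 6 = -23.17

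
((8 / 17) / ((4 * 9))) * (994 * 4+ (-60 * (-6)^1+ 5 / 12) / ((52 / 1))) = 146197 / 2808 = 52.06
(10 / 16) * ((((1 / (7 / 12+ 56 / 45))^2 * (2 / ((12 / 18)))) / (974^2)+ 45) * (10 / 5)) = 5776067310525 / 102685638916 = 56.25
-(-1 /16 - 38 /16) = 39 /16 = 2.44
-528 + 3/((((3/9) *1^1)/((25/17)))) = -8751/17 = -514.76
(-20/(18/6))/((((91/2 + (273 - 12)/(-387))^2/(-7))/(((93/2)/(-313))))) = -3209864/930300165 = -0.00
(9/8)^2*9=729/64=11.39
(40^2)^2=2560000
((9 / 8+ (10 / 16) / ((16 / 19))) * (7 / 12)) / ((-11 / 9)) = -5019 / 5632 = -0.89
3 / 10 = 0.30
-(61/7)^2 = -3721/49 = -75.94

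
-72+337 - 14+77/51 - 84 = 8594/51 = 168.51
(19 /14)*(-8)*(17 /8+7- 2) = -1083 /14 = -77.36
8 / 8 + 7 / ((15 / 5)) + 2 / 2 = 13 / 3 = 4.33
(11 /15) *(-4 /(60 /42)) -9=-829 /75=-11.05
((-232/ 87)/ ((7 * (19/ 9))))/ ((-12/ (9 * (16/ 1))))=288/ 133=2.17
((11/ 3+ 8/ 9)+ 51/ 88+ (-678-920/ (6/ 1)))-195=-1021.20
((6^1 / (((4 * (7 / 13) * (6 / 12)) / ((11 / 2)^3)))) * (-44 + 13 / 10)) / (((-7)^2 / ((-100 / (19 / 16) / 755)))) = 12665796 / 140581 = 90.10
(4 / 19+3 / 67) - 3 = -3494 / 1273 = -2.74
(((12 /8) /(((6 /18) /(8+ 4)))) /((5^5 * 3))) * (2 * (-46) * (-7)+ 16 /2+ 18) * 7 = 16884 /625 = 27.01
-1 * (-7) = 7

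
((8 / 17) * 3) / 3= 8 / 17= 0.47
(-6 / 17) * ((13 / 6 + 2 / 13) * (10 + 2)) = -2172 / 221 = -9.83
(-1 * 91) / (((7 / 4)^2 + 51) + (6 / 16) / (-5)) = -1040 / 617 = -1.69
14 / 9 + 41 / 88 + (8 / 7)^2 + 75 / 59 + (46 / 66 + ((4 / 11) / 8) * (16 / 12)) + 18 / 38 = 253628425 / 43503768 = 5.83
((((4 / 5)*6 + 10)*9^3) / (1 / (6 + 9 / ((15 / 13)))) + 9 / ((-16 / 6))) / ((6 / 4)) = 99258.39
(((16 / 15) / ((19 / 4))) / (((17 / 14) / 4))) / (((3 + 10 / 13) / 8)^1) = 53248 / 33915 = 1.57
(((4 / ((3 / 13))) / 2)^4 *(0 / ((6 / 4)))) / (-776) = 0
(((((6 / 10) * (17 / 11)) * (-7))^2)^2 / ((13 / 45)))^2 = 21371290502818772671281 / 566041420140625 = 37755700.81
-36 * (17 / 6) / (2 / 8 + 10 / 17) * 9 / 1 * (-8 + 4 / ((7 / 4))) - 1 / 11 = 9155387 / 1463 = 6257.95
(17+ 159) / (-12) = -44 / 3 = -14.67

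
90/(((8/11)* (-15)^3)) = -11/300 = -0.04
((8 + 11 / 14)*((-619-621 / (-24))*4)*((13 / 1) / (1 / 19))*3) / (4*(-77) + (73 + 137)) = 432473535 / 2744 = 157606.97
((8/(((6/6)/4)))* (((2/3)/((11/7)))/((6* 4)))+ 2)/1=254/99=2.57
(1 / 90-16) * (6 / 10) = -1439 / 150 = -9.59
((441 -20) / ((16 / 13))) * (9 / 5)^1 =49257 / 80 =615.71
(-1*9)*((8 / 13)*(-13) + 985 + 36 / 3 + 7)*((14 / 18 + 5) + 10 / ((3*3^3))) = -158696 / 3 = -52898.67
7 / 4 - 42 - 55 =-381 / 4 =-95.25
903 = 903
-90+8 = -82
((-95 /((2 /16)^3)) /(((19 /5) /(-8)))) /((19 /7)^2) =5017600 /361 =13899.17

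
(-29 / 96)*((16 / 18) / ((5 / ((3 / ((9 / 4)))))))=-29 / 405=-0.07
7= 7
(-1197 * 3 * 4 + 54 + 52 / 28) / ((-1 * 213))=100157 / 1491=67.17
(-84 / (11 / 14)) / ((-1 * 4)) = 294 / 11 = 26.73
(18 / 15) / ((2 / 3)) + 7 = 44 / 5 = 8.80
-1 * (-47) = 47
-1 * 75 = -75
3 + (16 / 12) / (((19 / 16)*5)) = 919 / 285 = 3.22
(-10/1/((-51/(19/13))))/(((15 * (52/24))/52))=304/663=0.46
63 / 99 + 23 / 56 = 645 / 616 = 1.05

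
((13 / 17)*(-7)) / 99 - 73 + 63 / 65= -7885721 / 109395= -72.08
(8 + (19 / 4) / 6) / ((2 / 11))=2321 / 48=48.35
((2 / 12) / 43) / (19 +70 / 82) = 41 / 210012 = 0.00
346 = 346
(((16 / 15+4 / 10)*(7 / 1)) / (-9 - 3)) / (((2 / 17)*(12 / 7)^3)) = -448987 / 311040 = -1.44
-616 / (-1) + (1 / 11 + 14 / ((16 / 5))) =54601 / 88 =620.47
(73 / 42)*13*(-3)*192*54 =-702802.29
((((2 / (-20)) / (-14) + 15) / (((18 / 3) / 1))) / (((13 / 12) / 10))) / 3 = 2101 / 273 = 7.70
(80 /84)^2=0.91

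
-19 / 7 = -2.71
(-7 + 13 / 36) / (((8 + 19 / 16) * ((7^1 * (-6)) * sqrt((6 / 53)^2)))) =12667 / 83349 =0.15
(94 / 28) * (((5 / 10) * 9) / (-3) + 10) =799 / 28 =28.54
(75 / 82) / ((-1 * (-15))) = 5 / 82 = 0.06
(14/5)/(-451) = -14/2255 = -0.01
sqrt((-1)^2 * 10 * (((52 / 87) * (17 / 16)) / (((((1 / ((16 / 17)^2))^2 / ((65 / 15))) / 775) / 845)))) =540800 * sqrt(30566) / 25143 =3760.44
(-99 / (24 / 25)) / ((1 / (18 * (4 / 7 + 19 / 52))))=-2531925 / 1456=-1738.96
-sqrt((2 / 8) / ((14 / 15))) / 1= -sqrt(210) / 28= -0.52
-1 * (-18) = 18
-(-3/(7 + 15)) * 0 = 0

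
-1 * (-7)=7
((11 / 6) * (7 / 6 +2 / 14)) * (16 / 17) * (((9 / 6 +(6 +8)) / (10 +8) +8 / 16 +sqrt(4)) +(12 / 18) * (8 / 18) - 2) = 108295 / 28917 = 3.75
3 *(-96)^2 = 27648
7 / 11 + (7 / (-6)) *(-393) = 10101 / 22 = 459.14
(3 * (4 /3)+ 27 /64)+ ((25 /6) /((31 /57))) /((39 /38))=919747 /77376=11.89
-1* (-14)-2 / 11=152 / 11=13.82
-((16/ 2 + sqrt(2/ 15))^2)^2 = -(sqrt(30) + 120)^4/ 50625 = -4896.60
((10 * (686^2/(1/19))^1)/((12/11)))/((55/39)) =58118606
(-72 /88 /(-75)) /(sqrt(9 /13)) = sqrt(13) /275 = 0.01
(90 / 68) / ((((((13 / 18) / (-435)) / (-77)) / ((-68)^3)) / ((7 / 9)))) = -195149908800 / 13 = -15011531446.15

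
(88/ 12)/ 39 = 0.19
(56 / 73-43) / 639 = -3083 / 46647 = -0.07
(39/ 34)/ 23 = 39/ 782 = 0.05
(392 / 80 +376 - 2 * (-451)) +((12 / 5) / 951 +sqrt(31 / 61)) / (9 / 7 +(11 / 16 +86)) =112 * sqrt(1891) / 601033 +8014022465 / 6246802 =1282.91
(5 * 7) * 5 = 175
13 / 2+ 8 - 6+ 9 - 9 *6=-36.50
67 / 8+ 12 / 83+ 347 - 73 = 187593 / 664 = 282.52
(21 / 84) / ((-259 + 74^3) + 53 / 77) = 77 / 124729432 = 0.00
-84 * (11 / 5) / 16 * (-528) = 30492 / 5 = 6098.40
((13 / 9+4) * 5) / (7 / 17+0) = 595 / 9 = 66.11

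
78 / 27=26 / 9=2.89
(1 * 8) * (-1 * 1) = -8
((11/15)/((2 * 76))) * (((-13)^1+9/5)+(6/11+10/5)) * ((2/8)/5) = -119/57000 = -0.00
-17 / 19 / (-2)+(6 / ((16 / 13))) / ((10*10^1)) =7541 / 15200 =0.50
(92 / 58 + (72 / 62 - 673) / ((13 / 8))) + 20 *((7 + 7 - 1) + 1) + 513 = 4454465 / 11687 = 381.15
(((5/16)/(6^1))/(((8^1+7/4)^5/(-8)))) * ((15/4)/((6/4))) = -3200/270672597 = -0.00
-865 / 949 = -0.91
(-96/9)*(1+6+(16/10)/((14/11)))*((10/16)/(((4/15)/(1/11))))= -1445/77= -18.77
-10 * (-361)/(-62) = -58.23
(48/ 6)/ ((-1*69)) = -8/ 69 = -0.12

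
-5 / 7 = -0.71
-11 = -11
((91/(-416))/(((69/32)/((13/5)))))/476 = -0.00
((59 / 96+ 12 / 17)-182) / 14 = -294869 / 22848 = -12.91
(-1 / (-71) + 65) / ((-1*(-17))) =4616 / 1207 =3.82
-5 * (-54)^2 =-14580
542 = 542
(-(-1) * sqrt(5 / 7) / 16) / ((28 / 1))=sqrt(35) / 3136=0.00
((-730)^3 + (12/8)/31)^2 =581728765710201676009/3844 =151334226251353193.55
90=90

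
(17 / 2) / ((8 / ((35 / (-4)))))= -595 / 64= -9.30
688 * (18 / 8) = 1548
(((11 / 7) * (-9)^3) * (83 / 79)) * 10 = -6655770 / 553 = -12035.75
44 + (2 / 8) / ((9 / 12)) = 133 / 3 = 44.33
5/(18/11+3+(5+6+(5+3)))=11/52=0.21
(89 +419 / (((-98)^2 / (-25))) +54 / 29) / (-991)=-25002765 / 276009356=-0.09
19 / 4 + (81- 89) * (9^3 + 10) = -23629 / 4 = -5907.25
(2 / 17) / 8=1 / 68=0.01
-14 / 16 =-7 / 8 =-0.88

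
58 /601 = 0.10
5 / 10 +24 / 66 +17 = 393 / 22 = 17.86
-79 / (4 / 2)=-79 / 2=-39.50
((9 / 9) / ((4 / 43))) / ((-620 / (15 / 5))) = -129 / 2480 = -0.05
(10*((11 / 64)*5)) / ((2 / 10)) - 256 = -6817 / 32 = -213.03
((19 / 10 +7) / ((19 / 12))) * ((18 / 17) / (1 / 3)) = 28836 / 1615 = 17.86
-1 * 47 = -47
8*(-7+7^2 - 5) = 296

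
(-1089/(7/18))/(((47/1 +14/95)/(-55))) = 34140150/10451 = 3266.69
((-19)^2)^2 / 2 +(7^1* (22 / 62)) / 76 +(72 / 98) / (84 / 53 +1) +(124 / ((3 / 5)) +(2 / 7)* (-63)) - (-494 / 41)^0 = 3100621128793 / 47447484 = 65348.48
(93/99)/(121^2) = 0.00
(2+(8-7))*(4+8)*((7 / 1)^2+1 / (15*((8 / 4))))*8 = 70608 / 5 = 14121.60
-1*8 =-8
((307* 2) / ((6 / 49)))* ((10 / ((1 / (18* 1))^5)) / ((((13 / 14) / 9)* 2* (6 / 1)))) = 994866999840 / 13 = 76528230756.92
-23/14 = -1.64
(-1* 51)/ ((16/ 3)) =-153/ 16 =-9.56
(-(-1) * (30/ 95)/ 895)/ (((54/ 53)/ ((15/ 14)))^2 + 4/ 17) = 716295/ 2313475834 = 0.00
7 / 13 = 0.54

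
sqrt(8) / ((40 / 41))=41 * sqrt(2) / 20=2.90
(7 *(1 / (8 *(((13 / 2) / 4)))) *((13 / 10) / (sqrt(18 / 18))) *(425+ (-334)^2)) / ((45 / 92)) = 160257.25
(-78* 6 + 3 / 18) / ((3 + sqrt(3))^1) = -2807 / 12 + 2807* sqrt(3) / 36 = -98.86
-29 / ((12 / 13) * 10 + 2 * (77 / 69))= -26013 / 10282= -2.53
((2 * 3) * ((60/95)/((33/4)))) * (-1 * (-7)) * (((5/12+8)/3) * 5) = 28280/627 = 45.10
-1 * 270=-270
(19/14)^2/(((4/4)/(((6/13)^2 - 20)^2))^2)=11285278617124864/39970805329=282338.03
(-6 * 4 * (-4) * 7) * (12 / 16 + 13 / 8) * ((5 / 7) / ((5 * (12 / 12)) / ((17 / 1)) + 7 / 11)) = 35530 / 29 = 1225.17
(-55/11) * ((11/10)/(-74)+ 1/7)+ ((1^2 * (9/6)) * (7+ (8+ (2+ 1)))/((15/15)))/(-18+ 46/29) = -20121/8806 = -2.28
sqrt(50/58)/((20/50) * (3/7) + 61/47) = 0.63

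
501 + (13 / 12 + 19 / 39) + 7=79493 / 156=509.57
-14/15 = -0.93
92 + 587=679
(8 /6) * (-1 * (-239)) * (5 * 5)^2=597500 /3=199166.67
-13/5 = -2.60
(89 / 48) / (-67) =-89 / 3216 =-0.03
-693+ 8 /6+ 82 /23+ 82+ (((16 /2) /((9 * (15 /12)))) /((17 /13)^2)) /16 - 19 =-186969446 /299115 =-625.08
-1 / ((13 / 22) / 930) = -20460 / 13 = -1573.85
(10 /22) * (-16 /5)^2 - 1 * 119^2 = -778599 /55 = -14156.35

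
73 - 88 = -15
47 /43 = 1.09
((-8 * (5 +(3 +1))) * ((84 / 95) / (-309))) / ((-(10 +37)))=-2016 / 459895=-0.00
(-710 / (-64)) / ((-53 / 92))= -8165 / 424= -19.26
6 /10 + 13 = 68 /5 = 13.60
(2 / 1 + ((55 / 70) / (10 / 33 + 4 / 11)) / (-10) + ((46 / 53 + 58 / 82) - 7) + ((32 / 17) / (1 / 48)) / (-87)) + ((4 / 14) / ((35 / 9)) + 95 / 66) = -212604920579 / 69290972520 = -3.07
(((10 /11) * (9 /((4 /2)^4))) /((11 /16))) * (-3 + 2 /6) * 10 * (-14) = 33600 /121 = 277.69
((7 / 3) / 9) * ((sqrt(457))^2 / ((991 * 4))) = 3199 / 107028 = 0.03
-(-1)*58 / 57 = 58 / 57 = 1.02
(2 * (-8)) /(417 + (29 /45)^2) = -16200 /422633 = -0.04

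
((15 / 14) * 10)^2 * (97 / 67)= 545625 / 3283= 166.20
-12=-12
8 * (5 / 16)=5 / 2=2.50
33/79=0.42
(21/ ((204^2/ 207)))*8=0.84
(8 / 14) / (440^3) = 1 / 149072000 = 0.00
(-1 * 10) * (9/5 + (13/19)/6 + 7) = -5081/57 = -89.14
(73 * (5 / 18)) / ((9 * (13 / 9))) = 365 / 234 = 1.56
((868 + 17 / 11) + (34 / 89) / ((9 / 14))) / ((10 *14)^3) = 0.00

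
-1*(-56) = 56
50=50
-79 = -79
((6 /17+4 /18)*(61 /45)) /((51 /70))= 75152 /70227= 1.07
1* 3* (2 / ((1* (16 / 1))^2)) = 0.02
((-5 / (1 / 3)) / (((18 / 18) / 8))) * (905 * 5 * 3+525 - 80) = -1682400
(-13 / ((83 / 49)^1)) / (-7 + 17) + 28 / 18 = 5887 / 7470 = 0.79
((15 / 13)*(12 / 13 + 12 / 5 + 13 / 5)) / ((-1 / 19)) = -21945 / 169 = -129.85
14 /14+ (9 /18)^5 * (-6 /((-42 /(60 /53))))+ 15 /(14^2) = 22471 /20776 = 1.08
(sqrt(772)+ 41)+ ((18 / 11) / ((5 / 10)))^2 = 2 * sqrt(193)+ 6257 / 121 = 79.50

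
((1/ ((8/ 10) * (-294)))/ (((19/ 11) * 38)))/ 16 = -55/ 13585152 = -0.00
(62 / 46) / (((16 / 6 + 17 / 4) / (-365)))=-135780 / 1909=-71.13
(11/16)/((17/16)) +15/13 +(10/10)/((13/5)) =483/221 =2.19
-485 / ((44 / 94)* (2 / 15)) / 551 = -341925 / 24244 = -14.10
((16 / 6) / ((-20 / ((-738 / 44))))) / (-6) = -0.37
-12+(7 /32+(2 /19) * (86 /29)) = -202223 /17632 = -11.47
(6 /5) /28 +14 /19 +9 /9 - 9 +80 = 72.78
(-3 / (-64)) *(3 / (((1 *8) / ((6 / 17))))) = 27 / 4352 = 0.01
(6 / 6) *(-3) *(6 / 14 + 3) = -72 / 7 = -10.29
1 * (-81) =-81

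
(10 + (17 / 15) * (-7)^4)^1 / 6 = 40967 / 90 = 455.19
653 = 653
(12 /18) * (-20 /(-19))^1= 40 /57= 0.70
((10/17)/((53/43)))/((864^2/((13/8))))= 2795/2690371584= 0.00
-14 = -14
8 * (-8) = -64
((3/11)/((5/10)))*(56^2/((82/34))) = 319872/451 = 709.25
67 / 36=1.86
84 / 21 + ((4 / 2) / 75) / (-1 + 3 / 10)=416 / 105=3.96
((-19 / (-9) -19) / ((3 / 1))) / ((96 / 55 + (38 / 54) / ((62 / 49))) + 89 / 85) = -8811440 / 5241299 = -1.68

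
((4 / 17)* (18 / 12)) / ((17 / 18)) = 108 / 289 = 0.37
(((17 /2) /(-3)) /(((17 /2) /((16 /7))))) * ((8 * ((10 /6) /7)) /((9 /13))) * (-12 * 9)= 33280 /147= 226.39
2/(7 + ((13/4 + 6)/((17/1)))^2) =9248/33737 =0.27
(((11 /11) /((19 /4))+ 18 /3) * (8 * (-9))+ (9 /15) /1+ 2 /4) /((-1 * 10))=84751 /1900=44.61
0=0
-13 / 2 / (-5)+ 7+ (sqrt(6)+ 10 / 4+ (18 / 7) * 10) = sqrt(6)+ 1278 / 35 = 38.96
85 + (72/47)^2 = 192949/2209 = 87.35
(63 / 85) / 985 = 63 / 83725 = 0.00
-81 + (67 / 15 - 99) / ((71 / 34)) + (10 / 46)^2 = -71111708 / 563385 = -126.22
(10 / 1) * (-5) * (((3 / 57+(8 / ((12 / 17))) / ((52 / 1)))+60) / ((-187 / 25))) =55825625 / 138567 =402.88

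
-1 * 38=-38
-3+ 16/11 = -17/11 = -1.55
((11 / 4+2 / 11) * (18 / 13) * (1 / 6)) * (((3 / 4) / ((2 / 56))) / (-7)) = -1161 / 572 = -2.03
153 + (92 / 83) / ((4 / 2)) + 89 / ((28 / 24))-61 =98096 / 581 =168.84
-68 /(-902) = 34 /451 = 0.08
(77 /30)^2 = 5929 /900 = 6.59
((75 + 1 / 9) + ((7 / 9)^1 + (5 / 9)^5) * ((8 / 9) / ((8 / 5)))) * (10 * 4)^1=1606495360 / 531441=3022.90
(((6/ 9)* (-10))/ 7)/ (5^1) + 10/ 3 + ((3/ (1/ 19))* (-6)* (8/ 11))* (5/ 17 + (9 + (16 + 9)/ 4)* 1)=-5056802/ 1309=-3863.10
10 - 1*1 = 9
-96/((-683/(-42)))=-4032/683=-5.90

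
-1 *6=-6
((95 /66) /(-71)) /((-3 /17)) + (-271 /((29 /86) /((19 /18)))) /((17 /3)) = -1036717007 /6930594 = -149.59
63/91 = 9/13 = 0.69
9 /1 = 9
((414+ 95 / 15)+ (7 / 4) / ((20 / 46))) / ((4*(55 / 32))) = 50923 / 825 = 61.72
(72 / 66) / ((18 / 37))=74 / 33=2.24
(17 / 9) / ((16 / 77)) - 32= -3299 / 144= -22.91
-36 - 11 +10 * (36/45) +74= 35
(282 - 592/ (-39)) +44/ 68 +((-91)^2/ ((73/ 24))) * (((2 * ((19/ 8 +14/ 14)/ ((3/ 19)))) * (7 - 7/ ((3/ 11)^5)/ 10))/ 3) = -38608247293078/ 2177955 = -17726834.25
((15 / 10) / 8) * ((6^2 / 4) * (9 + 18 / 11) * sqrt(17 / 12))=1053 * sqrt(51) / 352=21.36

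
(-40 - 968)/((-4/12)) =3024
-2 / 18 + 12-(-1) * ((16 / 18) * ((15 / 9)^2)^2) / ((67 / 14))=650689 / 48843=13.32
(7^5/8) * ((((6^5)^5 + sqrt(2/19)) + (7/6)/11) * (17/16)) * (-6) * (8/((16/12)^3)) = -14475316915741049107208731899/11264 - 23143239 * sqrt(38)/9728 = -1285095606866215297174531.00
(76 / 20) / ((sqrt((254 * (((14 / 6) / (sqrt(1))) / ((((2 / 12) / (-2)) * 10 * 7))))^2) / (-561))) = -10659 / 508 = -20.98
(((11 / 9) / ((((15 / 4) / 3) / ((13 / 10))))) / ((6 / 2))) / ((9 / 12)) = 1144 / 2025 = 0.56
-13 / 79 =-0.16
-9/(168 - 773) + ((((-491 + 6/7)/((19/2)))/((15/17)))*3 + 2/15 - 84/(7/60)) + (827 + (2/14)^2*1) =-23065607/337953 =-68.25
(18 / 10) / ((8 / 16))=18 / 5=3.60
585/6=195/2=97.50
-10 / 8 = -5 / 4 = -1.25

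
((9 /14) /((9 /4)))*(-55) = -110 /7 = -15.71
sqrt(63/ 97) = 3 * sqrt(679)/ 97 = 0.81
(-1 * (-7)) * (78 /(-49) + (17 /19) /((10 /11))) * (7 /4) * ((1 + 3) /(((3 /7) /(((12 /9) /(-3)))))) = 79198 /2565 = 30.88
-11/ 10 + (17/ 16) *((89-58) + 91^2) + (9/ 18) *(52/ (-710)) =3134779/ 355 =8830.36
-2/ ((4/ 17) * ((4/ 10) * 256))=-0.08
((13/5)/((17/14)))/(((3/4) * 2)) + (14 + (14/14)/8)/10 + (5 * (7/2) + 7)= 111547/4080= 27.34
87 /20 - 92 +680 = 11847 /20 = 592.35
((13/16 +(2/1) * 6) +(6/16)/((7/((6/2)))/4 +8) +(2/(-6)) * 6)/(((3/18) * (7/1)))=53673/5768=9.31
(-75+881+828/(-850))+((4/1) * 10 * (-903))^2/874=277388573432/185725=1493544.61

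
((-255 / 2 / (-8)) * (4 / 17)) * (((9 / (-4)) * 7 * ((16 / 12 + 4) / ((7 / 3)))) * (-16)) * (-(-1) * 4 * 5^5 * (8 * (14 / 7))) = 432000000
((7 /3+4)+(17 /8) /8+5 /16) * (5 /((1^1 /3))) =6635 /64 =103.67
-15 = -15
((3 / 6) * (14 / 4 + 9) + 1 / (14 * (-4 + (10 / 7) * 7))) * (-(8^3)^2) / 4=-8617984 / 21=-410380.19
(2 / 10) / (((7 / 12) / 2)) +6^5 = 272184 / 35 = 7776.69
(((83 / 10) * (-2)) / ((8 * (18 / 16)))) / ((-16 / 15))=83 / 48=1.73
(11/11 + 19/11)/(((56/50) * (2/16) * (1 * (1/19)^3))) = 10288500/77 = 133616.88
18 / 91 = 0.20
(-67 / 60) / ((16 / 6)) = -67 / 160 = -0.42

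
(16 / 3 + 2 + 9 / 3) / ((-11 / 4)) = -3.76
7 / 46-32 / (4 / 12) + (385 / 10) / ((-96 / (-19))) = -389615 / 4416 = -88.23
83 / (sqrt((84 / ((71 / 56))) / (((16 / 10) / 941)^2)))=83 *sqrt(426) / 98805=0.02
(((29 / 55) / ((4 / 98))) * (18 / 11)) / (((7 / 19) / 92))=3193596 / 605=5278.67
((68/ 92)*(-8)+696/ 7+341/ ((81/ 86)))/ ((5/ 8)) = 47528176/ 65205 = 728.90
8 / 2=4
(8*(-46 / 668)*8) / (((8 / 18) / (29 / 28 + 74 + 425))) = -5796414 / 1169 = -4958.44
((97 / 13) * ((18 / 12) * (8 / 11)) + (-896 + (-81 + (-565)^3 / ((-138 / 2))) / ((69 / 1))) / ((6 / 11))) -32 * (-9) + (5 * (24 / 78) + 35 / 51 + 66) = 68172.16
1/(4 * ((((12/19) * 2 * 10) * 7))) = 19/6720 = 0.00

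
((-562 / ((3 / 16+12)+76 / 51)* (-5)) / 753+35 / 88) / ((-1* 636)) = -165309545 / 156789370848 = -0.00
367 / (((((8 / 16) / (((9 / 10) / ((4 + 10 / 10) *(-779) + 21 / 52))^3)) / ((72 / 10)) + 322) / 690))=-233612040954240 / 5191314203298358039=-0.00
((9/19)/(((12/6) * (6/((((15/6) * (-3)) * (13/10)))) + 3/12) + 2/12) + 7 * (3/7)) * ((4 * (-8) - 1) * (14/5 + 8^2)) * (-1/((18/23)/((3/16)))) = 1277.12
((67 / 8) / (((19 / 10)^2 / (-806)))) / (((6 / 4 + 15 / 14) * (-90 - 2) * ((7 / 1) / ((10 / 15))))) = 675025 / 896724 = 0.75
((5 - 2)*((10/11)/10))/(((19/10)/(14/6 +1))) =100/209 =0.48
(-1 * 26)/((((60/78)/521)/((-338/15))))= 29760562/75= 396807.49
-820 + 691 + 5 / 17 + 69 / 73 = -158551 / 1241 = -127.76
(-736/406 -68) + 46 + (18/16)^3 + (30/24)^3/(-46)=-22.43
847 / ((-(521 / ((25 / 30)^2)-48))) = -275 / 228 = -1.21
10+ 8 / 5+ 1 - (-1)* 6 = 18.60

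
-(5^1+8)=-13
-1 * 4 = -4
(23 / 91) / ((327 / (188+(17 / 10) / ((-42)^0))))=6233 / 42510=0.15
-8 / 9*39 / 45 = -104 / 135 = -0.77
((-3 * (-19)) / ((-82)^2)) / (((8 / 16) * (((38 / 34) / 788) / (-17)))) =-341598 / 1681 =-203.21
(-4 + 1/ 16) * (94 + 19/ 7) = -380.81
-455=-455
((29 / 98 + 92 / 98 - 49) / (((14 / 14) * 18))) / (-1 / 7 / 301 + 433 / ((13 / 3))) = -2616679 / 98531280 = -0.03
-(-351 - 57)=408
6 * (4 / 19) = 24 / 19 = 1.26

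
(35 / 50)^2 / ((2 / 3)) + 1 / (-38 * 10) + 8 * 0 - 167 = -631817 / 3800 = -166.27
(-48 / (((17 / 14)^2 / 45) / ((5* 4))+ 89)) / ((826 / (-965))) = 583632000 / 926293451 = 0.63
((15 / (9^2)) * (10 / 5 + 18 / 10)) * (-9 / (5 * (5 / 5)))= -19 / 15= -1.27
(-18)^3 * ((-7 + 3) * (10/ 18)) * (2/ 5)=5184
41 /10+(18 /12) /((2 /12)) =131 /10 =13.10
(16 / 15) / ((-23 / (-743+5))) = 3936 / 115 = 34.23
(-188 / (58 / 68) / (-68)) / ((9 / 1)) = 94 / 261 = 0.36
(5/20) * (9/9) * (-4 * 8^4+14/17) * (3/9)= -46419/34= -1365.26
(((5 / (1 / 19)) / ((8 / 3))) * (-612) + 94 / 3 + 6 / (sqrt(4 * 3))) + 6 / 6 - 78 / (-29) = -3787541 / 174 + sqrt(3) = -21765.74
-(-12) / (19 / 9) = 5.68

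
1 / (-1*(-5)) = 1 / 5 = 0.20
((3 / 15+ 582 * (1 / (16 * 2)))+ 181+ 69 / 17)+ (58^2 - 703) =3895647 / 1360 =2864.45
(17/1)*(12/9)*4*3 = 272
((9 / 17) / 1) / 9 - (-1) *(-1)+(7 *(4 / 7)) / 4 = 1 / 17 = 0.06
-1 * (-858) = 858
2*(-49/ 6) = -16.33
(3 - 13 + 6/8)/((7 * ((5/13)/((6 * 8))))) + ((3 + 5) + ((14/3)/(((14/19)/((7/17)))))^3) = -646176997/4642785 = -139.18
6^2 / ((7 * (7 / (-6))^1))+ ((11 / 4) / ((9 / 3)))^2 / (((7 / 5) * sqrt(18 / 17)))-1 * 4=-7.82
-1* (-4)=4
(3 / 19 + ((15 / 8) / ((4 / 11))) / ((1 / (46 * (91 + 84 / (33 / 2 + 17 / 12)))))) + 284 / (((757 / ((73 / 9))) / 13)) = 2024840041613 / 89059536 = 22735.80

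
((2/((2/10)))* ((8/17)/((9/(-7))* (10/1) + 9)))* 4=-2240/459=-4.88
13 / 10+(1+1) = 33 / 10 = 3.30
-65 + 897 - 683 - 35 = 114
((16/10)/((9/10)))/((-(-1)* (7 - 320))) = -16/2817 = -0.01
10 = 10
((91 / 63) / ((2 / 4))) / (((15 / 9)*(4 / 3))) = 1.30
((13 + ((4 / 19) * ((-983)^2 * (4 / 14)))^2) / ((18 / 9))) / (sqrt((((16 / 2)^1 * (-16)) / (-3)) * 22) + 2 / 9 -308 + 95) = -1029924370508232735 / 127049225954 -12907668351017016 * sqrt(33) / 63524612977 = -9273745.52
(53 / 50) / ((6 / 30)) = 53 / 10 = 5.30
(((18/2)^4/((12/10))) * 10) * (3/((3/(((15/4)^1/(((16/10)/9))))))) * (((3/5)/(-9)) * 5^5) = -7688671875/32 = -240270996.09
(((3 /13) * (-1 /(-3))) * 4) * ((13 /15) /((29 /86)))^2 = 2.03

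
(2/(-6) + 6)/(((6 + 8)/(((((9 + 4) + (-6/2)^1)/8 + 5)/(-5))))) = -85/168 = -0.51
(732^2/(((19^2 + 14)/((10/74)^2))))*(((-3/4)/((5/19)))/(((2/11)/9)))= -125985618/34225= -3681.10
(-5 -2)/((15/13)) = -91/15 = -6.07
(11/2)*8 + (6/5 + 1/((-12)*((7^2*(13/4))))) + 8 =508321/9555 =53.20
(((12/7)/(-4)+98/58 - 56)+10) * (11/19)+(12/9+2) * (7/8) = -22.98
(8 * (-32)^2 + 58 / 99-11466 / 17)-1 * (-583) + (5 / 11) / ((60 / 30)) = 27269119 / 3366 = 8101.34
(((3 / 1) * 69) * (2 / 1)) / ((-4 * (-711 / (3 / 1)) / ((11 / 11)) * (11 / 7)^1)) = 0.28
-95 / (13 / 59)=-5605 / 13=-431.15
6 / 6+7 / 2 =9 / 2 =4.50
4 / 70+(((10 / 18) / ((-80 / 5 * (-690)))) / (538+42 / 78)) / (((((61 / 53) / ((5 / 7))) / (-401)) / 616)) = 1589782723 / 37128683340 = 0.04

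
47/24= 1.96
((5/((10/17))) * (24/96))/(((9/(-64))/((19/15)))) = -2584/135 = -19.14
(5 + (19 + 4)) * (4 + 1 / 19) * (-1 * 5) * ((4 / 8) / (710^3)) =-539 / 680030900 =-0.00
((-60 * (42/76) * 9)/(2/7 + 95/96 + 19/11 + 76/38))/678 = -6985440/79393913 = -0.09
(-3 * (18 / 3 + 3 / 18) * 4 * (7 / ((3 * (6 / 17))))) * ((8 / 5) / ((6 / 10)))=-35224 / 27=-1304.59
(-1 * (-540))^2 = 291600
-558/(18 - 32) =279/7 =39.86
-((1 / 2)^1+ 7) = -15 / 2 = -7.50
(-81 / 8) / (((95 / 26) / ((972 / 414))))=-28431 / 4370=-6.51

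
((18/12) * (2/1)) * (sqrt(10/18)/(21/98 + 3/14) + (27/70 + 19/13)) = 7 * sqrt(5)/3 + 5043/910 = 10.76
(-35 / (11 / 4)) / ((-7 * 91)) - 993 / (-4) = 994073 / 4004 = 248.27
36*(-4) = -144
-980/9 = -108.89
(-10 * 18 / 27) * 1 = -20 / 3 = -6.67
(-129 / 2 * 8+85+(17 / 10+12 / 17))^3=-386799035613381 / 4913000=-78729703.97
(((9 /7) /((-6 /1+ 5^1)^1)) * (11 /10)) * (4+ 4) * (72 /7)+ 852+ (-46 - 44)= 158178 /245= 645.62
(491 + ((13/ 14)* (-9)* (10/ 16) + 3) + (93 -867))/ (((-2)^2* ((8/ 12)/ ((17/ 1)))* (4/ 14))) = -1629195/ 256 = -6364.04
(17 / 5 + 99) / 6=256 / 15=17.07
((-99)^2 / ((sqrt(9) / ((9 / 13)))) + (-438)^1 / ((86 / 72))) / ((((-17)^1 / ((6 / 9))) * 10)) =-70623 / 9503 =-7.43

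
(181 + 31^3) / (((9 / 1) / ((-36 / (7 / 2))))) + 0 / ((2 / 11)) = -239776 / 7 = -34253.71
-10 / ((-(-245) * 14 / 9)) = -9 / 343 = -0.03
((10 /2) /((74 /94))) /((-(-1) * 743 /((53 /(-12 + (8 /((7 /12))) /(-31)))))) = -540547 /14845140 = -0.04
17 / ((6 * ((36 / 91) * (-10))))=-1547 / 2160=-0.72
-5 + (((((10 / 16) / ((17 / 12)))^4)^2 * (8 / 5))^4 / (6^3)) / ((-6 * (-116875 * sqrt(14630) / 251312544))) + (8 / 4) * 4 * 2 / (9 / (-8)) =-173 / 9 + 16103407355224991905689239501953125 * sqrt(14630) / 5107397847073193852614818297113945535489325924352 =-19.22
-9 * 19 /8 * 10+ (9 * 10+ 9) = -459 /4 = -114.75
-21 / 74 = -0.28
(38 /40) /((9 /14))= 133 /90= 1.48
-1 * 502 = -502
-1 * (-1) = 1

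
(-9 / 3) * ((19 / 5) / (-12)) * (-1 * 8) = -38 / 5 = -7.60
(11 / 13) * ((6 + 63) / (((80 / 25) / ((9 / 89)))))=34155 / 18512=1.85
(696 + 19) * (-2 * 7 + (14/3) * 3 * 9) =80080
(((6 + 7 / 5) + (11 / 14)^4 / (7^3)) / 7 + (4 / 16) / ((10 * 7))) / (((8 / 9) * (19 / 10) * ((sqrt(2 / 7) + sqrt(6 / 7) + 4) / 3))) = 13209959169 / (1001428288 * (sqrt(14) + sqrt(42) + 28)) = 0.35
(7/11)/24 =0.03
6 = 6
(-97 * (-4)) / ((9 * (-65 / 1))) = -0.66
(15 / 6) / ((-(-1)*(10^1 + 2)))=5 / 24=0.21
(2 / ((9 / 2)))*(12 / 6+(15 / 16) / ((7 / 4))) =71 / 63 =1.13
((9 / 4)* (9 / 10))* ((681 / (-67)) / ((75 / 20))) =-18387 / 3350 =-5.49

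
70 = 70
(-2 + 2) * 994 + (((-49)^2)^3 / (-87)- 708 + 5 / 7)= -96889441144 / 609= -159095962.47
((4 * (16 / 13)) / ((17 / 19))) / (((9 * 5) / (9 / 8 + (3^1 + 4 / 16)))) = 1064 / 1989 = 0.53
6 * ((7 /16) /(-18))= -0.15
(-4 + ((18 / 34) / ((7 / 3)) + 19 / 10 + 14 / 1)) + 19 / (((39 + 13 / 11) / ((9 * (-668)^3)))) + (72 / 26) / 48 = -39247881428449 / 30940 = -1268515883.27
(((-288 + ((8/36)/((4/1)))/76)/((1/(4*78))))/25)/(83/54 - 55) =92192022/1371325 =67.23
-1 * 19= -19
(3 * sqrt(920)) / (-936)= -sqrt(230) / 156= -0.10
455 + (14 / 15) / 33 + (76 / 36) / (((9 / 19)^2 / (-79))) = -11557996 / 40095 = -288.27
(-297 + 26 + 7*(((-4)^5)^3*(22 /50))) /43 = -82678127223 /1075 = -76909885.79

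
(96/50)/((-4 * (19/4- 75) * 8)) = 0.00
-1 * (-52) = 52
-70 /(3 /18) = -420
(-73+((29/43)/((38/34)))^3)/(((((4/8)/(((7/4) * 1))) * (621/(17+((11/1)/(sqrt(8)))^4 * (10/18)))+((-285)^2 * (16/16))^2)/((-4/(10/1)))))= 5124220357777304/1161270889378365781741095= 0.00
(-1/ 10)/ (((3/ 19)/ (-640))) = 1216/ 3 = 405.33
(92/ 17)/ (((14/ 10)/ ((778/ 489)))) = 357880/ 58191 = 6.15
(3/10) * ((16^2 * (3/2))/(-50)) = -288/125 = -2.30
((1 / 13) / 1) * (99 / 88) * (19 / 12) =57 / 416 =0.14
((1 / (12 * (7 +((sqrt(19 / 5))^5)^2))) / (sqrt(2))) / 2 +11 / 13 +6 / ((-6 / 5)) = -54 / 13 +3125 * sqrt(2) / 119902752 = -4.15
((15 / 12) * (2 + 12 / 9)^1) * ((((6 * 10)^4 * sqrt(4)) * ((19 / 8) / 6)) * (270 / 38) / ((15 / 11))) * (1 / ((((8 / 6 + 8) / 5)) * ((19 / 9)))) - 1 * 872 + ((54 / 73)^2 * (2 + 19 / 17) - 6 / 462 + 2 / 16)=59932461873085631 / 1060300472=56524035.83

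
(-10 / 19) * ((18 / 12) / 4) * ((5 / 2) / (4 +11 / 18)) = -675 / 6308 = -0.11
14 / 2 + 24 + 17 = 48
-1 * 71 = -71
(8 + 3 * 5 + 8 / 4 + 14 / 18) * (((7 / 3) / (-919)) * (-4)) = 6496 / 24813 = 0.26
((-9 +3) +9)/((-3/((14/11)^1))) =-14/11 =-1.27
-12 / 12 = -1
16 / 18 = 8 / 9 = 0.89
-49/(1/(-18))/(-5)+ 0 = -882/5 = -176.40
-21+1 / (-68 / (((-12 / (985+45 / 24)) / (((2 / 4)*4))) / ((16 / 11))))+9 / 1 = -6442287 / 536860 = -12.00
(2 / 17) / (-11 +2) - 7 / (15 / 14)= -5008 / 765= -6.55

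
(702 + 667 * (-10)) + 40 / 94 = -280476 / 47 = -5967.57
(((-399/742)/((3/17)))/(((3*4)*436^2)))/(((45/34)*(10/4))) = -5491/13601368800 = -0.00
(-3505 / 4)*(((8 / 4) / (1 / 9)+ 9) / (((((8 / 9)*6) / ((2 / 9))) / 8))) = -31545 / 4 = -7886.25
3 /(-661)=-3 /661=-0.00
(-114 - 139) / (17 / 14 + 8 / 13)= -46046 / 333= -138.28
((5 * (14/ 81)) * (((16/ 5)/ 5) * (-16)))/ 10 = -1792/ 2025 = -0.88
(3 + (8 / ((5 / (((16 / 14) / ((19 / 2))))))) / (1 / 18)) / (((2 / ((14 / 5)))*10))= 4299 / 4750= 0.91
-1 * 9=-9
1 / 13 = 0.08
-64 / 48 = -4 / 3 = -1.33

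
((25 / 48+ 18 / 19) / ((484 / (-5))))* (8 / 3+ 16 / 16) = -6695 / 120384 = -0.06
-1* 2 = -2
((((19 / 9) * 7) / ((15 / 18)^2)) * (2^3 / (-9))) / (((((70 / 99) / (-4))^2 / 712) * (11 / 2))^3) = -8830882857175033577472 / 6565234375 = -1345097882689.84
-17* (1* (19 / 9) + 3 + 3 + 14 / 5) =-8347 / 45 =-185.49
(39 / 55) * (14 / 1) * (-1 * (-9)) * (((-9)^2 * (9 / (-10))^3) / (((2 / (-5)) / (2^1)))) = 145083393 / 5500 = 26378.80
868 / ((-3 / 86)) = -74648 / 3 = -24882.67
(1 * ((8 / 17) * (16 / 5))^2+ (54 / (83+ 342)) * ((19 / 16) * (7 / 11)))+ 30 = 20576839 / 635800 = 32.36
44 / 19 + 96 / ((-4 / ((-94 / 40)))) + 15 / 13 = 73939 / 1235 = 59.87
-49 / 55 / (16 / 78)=-1911 / 440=-4.34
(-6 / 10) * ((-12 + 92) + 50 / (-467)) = -22386 / 467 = -47.94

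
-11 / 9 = -1.22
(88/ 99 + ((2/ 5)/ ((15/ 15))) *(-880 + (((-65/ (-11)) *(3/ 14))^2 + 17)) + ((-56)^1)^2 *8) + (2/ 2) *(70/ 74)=488560092311/ 19743570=24745.28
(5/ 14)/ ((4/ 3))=15/ 56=0.27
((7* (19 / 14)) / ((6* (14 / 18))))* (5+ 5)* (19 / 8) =48.35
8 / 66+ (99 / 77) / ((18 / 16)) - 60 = -13568 / 231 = -58.74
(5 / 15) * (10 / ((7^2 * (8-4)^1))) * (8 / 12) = 5 / 441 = 0.01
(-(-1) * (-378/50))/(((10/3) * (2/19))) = -10773/500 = -21.55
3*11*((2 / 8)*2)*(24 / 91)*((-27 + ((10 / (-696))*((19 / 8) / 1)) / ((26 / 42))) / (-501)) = 10770969 / 45834152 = 0.23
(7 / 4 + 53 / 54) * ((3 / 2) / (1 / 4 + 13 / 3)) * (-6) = -59 / 11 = -5.36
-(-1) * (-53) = -53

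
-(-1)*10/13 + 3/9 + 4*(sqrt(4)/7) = 613/273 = 2.25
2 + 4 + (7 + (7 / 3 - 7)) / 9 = 169 / 27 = 6.26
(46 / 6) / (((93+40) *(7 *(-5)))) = -23 / 13965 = -0.00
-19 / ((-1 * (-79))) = -19 / 79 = -0.24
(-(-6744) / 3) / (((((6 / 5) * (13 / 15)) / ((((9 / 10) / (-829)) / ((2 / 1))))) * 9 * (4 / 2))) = -1405 / 21554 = -0.07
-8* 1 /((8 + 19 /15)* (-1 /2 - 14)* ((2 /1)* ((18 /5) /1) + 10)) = 0.00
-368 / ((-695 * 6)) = 184 / 2085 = 0.09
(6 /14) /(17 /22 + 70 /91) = 0.28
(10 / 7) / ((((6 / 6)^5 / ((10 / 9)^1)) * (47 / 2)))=200 / 2961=0.07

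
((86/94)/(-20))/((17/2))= -0.01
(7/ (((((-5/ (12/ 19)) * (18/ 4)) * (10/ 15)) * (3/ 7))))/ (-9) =196/ 2565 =0.08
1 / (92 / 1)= 1 / 92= 0.01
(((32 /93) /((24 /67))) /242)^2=17956 /1139670081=0.00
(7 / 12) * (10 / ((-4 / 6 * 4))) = -35 / 16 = -2.19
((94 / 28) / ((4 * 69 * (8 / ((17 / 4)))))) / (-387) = -799 / 47851776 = -0.00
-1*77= -77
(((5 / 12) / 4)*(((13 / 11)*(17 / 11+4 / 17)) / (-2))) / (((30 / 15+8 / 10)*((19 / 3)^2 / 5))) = -1623375 / 332674496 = -0.00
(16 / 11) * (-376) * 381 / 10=-1146048 / 55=-20837.24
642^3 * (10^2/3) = 8820309600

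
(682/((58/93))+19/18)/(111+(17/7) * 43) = 3999695/787176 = 5.08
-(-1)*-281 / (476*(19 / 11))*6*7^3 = -454377 / 646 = -703.37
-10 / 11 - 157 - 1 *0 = -157.91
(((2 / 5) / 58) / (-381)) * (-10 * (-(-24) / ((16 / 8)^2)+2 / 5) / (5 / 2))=128 / 276225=0.00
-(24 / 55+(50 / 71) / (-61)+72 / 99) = -274434 / 238205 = -1.15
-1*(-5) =5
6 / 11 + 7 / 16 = 173 / 176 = 0.98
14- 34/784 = 5471/392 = 13.96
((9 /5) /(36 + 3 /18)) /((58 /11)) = 297 /31465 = 0.01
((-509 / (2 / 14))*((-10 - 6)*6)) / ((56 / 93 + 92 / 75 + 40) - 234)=-397630800 / 223399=-1779.91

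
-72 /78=-12 /13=-0.92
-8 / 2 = -4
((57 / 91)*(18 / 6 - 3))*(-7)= 0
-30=-30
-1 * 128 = -128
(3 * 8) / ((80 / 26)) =39 / 5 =7.80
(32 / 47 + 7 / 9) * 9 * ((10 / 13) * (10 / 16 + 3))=89465 / 2444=36.61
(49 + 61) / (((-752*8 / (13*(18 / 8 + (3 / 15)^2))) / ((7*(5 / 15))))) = -229229 / 180480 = -1.27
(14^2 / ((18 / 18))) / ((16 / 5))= 245 / 4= 61.25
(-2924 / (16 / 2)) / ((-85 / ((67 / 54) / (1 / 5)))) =2881 / 108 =26.68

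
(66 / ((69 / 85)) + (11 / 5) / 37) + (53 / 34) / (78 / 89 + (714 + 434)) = 240718960067 / 2958501500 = 81.37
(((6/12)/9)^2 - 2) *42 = -4529/54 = -83.87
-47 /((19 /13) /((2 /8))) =-611 /76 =-8.04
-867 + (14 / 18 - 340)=-10856 / 9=-1206.22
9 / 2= 4.50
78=78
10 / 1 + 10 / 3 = 40 / 3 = 13.33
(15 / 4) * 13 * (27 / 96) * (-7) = -12285 / 128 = -95.98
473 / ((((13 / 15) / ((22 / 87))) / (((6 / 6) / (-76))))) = -1.82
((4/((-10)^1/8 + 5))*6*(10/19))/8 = 8/19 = 0.42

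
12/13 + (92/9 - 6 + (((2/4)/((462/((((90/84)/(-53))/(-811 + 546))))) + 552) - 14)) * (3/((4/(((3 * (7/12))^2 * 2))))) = 768695928821/308495616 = 2491.76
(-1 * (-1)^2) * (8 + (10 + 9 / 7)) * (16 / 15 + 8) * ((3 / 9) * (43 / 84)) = -1462 / 49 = -29.84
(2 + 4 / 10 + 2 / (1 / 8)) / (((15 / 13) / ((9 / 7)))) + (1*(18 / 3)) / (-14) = 3513 / 175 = 20.07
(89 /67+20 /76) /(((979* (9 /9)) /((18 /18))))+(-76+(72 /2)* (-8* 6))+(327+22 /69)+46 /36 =-761240231375 /515954538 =-1475.40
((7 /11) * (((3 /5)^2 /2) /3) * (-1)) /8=-21 /4400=-0.00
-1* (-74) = 74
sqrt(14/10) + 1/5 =1/5 + sqrt(35)/5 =1.38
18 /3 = 6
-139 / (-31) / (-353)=-139 / 10943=-0.01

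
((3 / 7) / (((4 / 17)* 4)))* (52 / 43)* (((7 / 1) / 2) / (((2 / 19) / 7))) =88179 / 688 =128.17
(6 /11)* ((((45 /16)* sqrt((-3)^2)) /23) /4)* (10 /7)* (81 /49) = 164025 /1388464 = 0.12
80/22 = 40/11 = 3.64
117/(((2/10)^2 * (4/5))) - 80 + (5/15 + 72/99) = 472205/132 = 3577.31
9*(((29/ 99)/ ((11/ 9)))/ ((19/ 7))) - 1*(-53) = 123674/ 2299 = 53.79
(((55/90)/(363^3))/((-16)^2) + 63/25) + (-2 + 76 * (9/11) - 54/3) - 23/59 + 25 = 2048519177668547/29555048793600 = 69.31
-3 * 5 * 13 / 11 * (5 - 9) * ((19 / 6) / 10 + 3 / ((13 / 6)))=1327 / 11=120.64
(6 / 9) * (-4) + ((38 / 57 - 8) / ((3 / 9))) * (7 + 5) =-800 / 3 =-266.67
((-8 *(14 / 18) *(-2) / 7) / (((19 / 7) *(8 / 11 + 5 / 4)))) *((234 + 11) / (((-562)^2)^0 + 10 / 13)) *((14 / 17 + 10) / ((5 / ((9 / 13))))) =1931776 / 28101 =68.74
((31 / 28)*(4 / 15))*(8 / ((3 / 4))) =992 / 315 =3.15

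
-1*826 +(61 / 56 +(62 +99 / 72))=-21323 / 28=-761.54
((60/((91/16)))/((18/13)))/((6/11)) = 880/63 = 13.97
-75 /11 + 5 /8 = -545 /88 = -6.19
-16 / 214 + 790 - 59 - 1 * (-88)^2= -750399 / 107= -7013.07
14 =14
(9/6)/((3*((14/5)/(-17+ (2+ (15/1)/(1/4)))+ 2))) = 225/928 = 0.24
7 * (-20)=-140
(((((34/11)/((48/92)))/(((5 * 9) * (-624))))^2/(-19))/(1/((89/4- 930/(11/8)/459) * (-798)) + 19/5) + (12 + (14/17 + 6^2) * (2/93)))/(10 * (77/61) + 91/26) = 7679942467416020736503629/9679820617594428992570880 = 0.79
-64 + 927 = 863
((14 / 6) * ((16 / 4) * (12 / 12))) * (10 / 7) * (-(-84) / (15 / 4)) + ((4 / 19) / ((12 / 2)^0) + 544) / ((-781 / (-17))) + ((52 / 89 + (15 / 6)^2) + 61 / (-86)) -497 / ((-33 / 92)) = 1160000824517 / 681466236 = 1702.21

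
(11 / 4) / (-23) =-11 / 92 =-0.12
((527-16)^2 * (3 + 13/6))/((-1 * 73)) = -110887/6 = -18481.17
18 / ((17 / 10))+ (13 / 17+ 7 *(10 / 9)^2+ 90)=151463 / 1377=109.99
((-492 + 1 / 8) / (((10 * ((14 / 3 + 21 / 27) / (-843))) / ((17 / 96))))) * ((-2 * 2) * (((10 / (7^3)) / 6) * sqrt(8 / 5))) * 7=-11278497 * sqrt(10) / 153664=-232.10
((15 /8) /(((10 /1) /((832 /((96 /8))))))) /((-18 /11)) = -143 /18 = -7.94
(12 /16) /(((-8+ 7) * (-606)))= 1 /808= 0.00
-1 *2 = -2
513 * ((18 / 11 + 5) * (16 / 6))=99864 / 11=9078.55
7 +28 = 35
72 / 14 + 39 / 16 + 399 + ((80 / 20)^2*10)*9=1846.58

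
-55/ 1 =-55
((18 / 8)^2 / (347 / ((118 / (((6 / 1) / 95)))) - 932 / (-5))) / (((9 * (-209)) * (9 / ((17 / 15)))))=-1003 / 552189264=-0.00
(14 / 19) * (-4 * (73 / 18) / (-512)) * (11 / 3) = 5621 / 65664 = 0.09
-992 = -992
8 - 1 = 7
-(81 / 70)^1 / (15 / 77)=-5.94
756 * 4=3024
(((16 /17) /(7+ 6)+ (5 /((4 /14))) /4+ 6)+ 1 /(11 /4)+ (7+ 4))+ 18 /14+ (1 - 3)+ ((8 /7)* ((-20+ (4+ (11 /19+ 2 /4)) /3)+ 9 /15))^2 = 33331226523557 /77403526200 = 430.62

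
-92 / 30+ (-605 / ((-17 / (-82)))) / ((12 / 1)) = -41863 / 170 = -246.25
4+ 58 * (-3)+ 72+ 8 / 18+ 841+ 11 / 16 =744.13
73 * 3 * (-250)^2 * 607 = 8308312500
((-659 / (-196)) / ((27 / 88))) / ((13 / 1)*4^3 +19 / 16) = 231968 / 17636913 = 0.01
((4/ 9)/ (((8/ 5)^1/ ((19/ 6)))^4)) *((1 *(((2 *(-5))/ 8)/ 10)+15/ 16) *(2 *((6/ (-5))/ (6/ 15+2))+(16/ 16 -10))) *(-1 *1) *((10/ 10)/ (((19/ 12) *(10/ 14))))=390105625/ 7962624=48.99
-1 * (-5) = 5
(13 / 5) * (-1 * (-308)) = 4004 / 5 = 800.80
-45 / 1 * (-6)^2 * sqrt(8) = -3240 * sqrt(2) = -4582.05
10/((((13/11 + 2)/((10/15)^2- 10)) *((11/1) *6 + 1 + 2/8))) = -7568/16947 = -0.45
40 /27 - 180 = -4820 /27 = -178.52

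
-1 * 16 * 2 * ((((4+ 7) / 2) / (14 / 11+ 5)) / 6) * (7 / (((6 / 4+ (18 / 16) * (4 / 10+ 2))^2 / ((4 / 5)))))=-19360 / 13041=-1.48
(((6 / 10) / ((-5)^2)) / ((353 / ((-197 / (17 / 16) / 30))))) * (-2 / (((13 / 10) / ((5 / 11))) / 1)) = 6304 / 21453575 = 0.00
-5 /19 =-0.26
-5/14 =-0.36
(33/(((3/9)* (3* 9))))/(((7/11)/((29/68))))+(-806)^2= 927683717/1428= 649638.46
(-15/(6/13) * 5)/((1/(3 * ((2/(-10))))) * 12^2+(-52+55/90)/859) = 502515/742361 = 0.68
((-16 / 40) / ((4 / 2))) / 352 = -1 / 1760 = -0.00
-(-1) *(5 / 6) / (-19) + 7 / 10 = 187 / 285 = 0.66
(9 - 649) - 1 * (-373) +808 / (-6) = -1205 / 3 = -401.67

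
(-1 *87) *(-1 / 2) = 87 / 2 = 43.50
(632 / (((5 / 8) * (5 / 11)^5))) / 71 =814273856 / 1109375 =733.99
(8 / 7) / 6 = 4 / 21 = 0.19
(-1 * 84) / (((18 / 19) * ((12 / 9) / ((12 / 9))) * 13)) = -266 / 39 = -6.82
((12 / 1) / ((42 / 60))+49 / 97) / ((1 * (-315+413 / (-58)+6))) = -695014 / 12449465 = -0.06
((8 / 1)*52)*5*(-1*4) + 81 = -8239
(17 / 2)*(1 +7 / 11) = 153 / 11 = 13.91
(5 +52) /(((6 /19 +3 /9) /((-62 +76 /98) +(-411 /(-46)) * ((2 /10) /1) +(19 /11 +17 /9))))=-22483650019 /4586890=-4901.72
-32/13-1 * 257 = -259.46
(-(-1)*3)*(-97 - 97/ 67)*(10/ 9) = -65960/ 201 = -328.16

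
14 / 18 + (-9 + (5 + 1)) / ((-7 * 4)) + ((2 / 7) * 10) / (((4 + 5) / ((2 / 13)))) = 437 / 468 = 0.93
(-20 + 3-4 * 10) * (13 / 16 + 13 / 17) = -24453 / 272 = -89.90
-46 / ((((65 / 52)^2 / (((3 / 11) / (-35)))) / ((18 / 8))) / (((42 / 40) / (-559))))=-3726 / 3843125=-0.00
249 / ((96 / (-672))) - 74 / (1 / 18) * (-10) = 11577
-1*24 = -24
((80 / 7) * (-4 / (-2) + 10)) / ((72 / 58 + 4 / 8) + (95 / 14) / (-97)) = 168780 / 2057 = 82.05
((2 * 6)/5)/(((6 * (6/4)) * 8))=1/30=0.03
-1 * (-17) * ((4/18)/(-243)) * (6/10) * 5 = -0.05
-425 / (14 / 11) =-4675 / 14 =-333.93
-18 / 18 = -1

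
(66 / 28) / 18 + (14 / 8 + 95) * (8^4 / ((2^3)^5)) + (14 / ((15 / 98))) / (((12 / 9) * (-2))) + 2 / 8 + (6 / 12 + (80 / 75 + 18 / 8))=-60509 / 3360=-18.01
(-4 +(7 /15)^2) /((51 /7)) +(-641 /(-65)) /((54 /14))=101318 /49725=2.04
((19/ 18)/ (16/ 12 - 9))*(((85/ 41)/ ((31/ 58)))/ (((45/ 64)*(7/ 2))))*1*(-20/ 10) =2397952/ 5525037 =0.43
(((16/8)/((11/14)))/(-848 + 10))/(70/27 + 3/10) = -3780/3599629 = -0.00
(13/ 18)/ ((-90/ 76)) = -247/ 405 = -0.61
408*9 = 3672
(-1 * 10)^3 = -1000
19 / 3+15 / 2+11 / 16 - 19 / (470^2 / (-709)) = 38653477 / 2650800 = 14.58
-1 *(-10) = 10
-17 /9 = -1.89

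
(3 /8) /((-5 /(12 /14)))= -9 /140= -0.06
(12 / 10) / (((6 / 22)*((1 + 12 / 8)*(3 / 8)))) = 352 / 75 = 4.69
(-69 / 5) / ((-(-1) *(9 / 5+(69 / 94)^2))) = -203228 / 34443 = -5.90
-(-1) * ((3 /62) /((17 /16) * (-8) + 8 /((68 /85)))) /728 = 0.00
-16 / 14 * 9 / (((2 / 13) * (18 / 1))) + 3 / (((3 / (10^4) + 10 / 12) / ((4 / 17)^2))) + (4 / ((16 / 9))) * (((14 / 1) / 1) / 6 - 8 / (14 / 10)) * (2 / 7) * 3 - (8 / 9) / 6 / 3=-578594487635 / 57372696738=-10.08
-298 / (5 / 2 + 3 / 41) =-24436 / 211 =-115.81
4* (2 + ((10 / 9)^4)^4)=54824161510814728 / 1853020188851841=29.59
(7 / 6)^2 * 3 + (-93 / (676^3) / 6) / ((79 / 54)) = 298953239713 / 73213038912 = 4.08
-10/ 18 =-5/ 9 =-0.56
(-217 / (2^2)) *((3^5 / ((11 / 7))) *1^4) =-369117 / 44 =-8389.02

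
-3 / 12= -1 / 4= -0.25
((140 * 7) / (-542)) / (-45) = 0.04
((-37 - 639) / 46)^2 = 114244 / 529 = 215.96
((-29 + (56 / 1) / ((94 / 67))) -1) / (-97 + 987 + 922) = 233 / 42582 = 0.01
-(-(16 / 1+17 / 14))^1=17.21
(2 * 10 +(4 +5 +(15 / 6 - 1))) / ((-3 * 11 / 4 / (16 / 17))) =-1952 / 561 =-3.48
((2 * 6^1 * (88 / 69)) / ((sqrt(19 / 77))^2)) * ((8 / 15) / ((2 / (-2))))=-216832 / 6555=-33.08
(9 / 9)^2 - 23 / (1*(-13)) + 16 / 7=460 / 91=5.05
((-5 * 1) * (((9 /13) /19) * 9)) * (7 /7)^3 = -405 /247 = -1.64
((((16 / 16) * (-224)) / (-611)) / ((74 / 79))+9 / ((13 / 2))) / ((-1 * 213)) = -40150 / 4815291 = -0.01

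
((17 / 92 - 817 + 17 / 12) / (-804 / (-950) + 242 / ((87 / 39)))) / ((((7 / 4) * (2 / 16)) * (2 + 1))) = -442866250 / 38967957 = -11.36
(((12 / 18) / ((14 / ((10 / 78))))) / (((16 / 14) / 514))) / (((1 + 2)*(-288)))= -1285 / 404352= -0.00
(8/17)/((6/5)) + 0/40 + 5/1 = 275/51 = 5.39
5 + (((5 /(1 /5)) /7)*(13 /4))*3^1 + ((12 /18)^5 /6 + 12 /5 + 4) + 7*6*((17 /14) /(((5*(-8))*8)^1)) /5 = 377307667 /8164800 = 46.21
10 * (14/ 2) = 70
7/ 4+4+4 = 39/ 4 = 9.75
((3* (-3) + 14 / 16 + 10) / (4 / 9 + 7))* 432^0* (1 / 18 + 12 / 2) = 1635 / 1072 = 1.53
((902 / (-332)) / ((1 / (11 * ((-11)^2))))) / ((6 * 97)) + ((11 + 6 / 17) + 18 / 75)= 220887899 / 41060100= 5.38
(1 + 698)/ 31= 699/ 31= 22.55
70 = 70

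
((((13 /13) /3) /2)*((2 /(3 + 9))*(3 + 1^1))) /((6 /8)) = 4 /27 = 0.15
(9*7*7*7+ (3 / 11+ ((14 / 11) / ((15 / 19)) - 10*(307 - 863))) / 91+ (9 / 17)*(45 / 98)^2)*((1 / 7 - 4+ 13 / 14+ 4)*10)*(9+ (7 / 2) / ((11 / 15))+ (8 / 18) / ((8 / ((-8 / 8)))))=534732686577365 / 1155692538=462694.59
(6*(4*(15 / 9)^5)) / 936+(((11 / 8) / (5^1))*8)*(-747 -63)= -1781.67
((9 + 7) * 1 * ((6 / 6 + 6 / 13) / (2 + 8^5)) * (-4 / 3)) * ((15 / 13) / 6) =-304 / 1661439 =-0.00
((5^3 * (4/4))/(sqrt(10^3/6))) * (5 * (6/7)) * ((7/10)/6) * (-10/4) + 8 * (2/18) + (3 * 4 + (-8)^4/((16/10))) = 23156/9 - 25 * sqrt(15)/8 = 2560.79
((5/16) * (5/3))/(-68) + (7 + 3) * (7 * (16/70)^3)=3311711/3998400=0.83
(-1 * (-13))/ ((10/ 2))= 13/ 5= 2.60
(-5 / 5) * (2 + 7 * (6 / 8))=-29 / 4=-7.25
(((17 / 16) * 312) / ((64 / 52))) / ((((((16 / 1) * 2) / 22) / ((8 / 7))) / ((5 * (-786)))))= -186299685 / 224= -831695.02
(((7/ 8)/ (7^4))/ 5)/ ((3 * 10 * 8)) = 1/ 3292800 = 0.00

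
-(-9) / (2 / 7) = 31.50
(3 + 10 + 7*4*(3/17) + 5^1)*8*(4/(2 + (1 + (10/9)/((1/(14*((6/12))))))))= 68.11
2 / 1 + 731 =733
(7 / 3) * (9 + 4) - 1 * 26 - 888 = -2651 / 3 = -883.67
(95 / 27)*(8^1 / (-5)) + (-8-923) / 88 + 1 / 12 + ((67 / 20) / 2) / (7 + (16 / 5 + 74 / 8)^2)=-16.12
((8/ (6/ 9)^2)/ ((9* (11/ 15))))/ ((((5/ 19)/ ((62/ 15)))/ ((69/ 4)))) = 738.93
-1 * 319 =-319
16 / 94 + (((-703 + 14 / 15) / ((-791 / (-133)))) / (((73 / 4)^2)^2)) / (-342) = 3465784686136 / 20361112823385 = 0.17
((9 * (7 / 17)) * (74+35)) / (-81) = -763 / 153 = -4.99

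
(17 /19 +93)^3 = 5677858304 /6859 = 827796.81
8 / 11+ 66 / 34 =499 / 187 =2.67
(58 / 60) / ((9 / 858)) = 4147 / 45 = 92.16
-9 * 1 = -9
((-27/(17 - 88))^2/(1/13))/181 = 9477/912421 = 0.01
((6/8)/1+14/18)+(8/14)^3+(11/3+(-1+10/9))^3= 55639777/1000188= 55.63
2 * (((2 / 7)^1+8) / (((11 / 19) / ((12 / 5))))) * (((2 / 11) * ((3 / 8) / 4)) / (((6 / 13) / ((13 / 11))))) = 279357 / 93170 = 3.00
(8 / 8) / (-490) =-0.00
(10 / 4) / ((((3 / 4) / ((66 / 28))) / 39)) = 2145 / 7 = 306.43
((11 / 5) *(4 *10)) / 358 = 0.25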